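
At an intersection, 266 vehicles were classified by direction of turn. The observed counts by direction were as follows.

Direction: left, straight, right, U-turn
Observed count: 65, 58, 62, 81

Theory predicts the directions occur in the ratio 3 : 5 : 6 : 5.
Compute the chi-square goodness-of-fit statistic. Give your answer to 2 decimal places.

Ratio total = 19. Expected counts: 266×3/19 = 42, 266×5/19 = 70, 266×6/19 = 84, 266×5/19 = 70.
left: (65 − 42)²/42 = 529/42 = 12.595
straight: (58 − 70)²/70 = 144/70 = 2.057
right: (62 − 84)²/84 = 484/84 = 5.762
U-turn: (81 − 70)²/70 = 121/70 = 1.729
Sum = 22.14

22.14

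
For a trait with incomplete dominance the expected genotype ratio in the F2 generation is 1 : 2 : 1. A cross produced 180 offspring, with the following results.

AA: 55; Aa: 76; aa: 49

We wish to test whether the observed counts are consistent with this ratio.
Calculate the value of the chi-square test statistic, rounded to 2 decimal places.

4.76

Ratio total = 4. Expected counts: 180×1/4 = 45, 180×2/4 = 90, 180×1/4 = 45.
χ² = (55−45)²/45 + (76−90)²/90 + (49−45)²/45
   = 2.222 + 2.178 + 0.356
Sum = 4.76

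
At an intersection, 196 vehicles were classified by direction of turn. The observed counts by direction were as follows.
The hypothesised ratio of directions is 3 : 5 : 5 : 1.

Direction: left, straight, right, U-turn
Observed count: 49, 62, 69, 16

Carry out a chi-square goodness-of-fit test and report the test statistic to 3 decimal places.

Ratio total = 14. Expected counts: 196×3/14 = 42, 196×5/14 = 70, 196×5/14 = 70, 196×1/14 = 14.
left: (49 − 42)²/42 = 49/42 = 1.1667
straight: (62 − 70)²/70 = 64/70 = 0.9143
right: (69 − 70)²/70 = 1/70 = 0.0143
U-turn: (16 − 14)²/14 = 4/14 = 0.2857
Sum = 2.381

2.381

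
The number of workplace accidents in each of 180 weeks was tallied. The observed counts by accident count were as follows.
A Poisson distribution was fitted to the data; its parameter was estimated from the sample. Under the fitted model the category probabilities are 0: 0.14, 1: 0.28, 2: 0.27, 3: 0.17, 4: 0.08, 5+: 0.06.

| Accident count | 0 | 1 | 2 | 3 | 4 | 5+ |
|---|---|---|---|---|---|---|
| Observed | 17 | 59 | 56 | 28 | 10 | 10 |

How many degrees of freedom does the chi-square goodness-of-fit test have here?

4

There are k = 6 categories and 1 parameter estimated from the data, so df = 6 − 1 − 1 = 4.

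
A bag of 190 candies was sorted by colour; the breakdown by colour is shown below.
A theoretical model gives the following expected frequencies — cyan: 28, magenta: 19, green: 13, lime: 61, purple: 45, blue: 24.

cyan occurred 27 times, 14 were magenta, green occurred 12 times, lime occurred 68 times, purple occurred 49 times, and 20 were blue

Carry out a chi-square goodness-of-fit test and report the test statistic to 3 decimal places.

cat          O        E   (O−E)²/E
cyan        27       28     0.0357
magenta     14       19     1.3158
green       12       13     0.0769
lime        68       61     0.8033
purple      49       45     0.3556
blue        20       24     0.6667
Sum = 3.254

3.254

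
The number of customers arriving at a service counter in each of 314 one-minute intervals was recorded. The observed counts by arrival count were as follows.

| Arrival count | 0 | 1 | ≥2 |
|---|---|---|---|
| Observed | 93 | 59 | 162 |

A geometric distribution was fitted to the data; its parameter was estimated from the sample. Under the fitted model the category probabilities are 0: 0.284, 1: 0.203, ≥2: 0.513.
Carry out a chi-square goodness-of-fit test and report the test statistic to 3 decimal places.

0.522

Expected counts E_i = n·p_i: 314×0.284 = 89.176, 314×0.203 = 63.742, 314×0.513 = 161.082.
χ² = (93−89.176)²/89.176 + (59−63.742)²/63.742 + (162−161.082)²/161.082
   = 0.1640 + 0.3528 + 0.0052
Sum = 0.522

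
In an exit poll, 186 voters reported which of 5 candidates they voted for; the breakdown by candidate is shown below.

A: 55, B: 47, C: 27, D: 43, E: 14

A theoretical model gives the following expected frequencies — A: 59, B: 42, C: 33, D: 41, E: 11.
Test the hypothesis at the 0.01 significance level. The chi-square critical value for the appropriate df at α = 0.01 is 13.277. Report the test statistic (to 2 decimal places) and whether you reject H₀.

2.87; do not reject

cat         O        E   (O−E)²/E
A          55       59      0.271
B          47       42      0.595
C          27       33      1.091
D          43       41      0.098
E          14       11      0.818
Sum = 2.87
df = 4. Since 2.87 < 13.277, we do not reject H₀.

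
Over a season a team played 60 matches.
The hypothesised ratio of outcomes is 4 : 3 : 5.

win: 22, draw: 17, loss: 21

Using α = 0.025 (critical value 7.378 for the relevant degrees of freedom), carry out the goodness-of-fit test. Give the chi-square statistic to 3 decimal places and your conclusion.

1.107; do not reject

Ratio total = 12. Expected counts: 60×4/12 = 20, 60×3/12 = 15, 60×5/12 = 25.
win: (22 − 20)²/20 = 4/20 = 0.2000
draw: (17 − 15)²/15 = 4/15 = 0.2667
loss: (21 − 25)²/25 = 16/25 = 0.6400
Sum = 1.107
df = 2. Since 1.107 < 7.378, we do not reject H₀.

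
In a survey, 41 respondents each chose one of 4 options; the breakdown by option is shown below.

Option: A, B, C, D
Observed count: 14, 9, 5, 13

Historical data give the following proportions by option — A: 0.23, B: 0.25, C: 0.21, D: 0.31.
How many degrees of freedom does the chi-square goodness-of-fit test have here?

There are k = 4 categories and no parameters were estimated from the data, so df = 4 − 1 = 3.

3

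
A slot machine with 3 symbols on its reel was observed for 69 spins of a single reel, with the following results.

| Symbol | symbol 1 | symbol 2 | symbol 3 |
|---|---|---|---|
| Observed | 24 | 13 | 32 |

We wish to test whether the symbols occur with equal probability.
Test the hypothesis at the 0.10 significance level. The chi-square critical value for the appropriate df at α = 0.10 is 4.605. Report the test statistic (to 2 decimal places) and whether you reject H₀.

Expected count for each of the 3 categories: 69/3 = 23.
cat           O        E   (O−E)²/E
symbol 1     24       23      0.043
symbol 2     13       23      4.348
symbol 3     32       23      3.522
Sum = 7.91
df = 2. Since 7.91 > 4.605, we reject H₀.

7.91; reject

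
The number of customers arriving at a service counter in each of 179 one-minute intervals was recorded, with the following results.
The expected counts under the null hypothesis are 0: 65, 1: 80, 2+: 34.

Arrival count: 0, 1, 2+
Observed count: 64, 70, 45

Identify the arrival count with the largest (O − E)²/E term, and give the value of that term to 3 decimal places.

cat         O        E   (O−E)²/E
0          64       65     0.0154
1          70       80     1.2500
2+         45       34     3.5588
The largest term is for 2+: 3.559.

2+, 3.559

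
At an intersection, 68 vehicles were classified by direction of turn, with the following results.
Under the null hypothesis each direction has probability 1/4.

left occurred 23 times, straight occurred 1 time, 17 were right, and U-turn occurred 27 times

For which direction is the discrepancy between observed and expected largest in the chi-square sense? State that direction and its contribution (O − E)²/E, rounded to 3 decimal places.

straight, 15.059

Under H₀ each category has probability 1/4, so each expected count is 68/4 = 17.
cat           O        E   (O−E)²/E
left         23       17     2.1176
straight      1       17    15.0588
right        17       17     0.0000
U-turn       27       17     5.8824
The largest term is for straight: 15.059.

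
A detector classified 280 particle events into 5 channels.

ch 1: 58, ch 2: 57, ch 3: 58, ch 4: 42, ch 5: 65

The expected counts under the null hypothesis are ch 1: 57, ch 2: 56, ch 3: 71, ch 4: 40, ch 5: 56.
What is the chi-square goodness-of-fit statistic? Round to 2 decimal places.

ch 1: (58 − 57)²/57 = 1/57 = 0.018
ch 2: (57 − 56)²/56 = 1/56 = 0.018
ch 3: (58 − 71)²/71 = 169/71 = 2.380
ch 4: (42 − 40)²/40 = 4/40 = 0.100
ch 5: (65 − 56)²/56 = 81/56 = 1.446
Sum = 3.96

3.96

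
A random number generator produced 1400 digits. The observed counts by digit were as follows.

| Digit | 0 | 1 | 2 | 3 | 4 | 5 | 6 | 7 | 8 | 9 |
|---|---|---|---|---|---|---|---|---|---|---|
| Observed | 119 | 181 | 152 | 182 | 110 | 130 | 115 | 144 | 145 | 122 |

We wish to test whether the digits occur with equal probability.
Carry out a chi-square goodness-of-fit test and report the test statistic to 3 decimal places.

43.000

Expected count for each of the 10 categories: 1400/10 = 140.
χ² = (119−140)²/140 + (181−140)²/140 + (152−140)²/140 + (182−140)²/140 + (110−140)²/140 + (130−140)²/140 + (115−140)²/140 + (144−140)²/140 + (145−140)²/140 + (122−140)²/140
   = 3.1500 + 12.0071 + 1.0286 + 12.6000 + 6.4286 + 0.7143 + 4.4643 + 0.1143 + 0.1786 + 2.3143
Sum = 43.000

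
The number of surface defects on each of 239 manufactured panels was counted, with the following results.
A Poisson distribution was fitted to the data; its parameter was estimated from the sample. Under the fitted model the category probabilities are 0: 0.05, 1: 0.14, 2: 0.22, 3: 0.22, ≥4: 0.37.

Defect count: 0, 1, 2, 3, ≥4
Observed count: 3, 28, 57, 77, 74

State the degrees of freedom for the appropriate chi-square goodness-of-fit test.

There are k = 5 categories and 1 parameter estimated from the data, so df = 5 − 1 − 1 = 3.

3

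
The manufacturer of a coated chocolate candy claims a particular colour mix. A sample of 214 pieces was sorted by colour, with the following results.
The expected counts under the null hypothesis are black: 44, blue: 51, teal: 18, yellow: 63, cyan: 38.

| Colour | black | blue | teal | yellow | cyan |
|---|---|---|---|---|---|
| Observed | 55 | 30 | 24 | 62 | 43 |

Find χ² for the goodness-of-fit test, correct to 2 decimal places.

cat         O        E   (O−E)²/E
black      55       44      2.750
blue       30       51      8.647
teal       24       18      2.000
yellow     62       63      0.016
cyan       43       38      0.658
Sum = 14.07

14.07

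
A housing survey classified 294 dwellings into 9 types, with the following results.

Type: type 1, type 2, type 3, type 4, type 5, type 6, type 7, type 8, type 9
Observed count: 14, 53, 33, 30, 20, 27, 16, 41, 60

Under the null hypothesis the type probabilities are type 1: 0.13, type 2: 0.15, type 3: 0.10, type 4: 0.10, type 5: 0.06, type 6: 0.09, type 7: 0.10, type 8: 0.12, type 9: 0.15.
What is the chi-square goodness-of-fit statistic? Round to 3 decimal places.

30.692

Expected counts E_i = n·p_i: 294×0.13 = 38.22, 294×0.15 = 44.1, 294×0.10 = 29.4, 294×0.10 = 29.4, 294×0.06 = 17.64, 294×0.09 = 26.46, 294×0.10 = 29.4, 294×0.12 = 35.28, 294×0.15 = 44.1.
cat         O        E   (O−E)²/E
type 1     14    38.22    15.3482
type 2     53     44.1     1.7961
type 3     33     29.4     0.4408
type 4     30     29.4     0.0122
type 5     20    17.64     0.3157
type 6     27    26.46     0.0110
type 7     16     29.4     6.1075
type 8     41    35.28     0.9274
type 9     60     44.1     5.7327
Sum = 30.692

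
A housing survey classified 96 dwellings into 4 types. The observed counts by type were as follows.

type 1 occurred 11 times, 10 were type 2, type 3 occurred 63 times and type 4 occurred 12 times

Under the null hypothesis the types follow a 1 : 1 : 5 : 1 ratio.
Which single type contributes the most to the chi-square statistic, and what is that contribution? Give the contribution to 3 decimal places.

type 2, 0.333

Ratio total = 8. Expected counts: 96×1/8 = 12, 96×1/8 = 12, 96×5/8 = 60, 96×1/8 = 12.
χ² = (11−12)²/12 + (10−12)²/12 + (63−60)²/60 + (12−12)²/12
   = 0.0833 + 0.3333 + 0.1500 + 0.0000
The largest term is for type 2: 0.333.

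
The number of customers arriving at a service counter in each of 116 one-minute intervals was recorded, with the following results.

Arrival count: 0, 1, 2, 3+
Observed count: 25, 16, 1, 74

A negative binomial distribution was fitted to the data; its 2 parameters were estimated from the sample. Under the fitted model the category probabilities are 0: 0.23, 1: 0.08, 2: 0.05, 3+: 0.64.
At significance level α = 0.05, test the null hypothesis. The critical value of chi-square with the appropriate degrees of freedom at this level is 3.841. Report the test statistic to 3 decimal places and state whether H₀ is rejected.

Expected counts E_i = n·p_i: 116×0.23 = 26.68, 116×0.08 = 9.28, 116×0.05 = 5.8, 116×0.64 = 74.24.
cat         O        E   (O−E)²/E
0          25    26.68     0.1058
1          16     9.28     4.8662
2           1      5.8     3.9724
3+         74    74.24     0.0008
Sum = 8.945
df = 1. Since 8.945 > 3.841, we reject H₀.

8.945; reject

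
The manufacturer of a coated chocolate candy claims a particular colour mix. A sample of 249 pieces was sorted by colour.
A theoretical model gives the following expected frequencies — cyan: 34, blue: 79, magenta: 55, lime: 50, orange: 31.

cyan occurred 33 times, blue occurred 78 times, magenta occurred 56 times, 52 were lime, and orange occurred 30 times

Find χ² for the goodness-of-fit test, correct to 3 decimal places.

cyan: (33 − 34)²/34 = 1/34 = 0.0294
blue: (78 − 79)²/79 = 1/79 = 0.0127
magenta: (56 − 55)²/55 = 1/55 = 0.0182
lime: (52 − 50)²/50 = 4/50 = 0.0800
orange: (30 − 31)²/31 = 1/31 = 0.0323
Sum = 0.173

0.173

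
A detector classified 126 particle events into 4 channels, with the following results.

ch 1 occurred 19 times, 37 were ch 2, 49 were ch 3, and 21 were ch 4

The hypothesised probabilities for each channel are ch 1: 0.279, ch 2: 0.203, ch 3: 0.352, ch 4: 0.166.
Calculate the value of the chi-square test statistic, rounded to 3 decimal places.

13.011

Expected counts E_i = n·p_i: 126×0.279 = 35.154, 126×0.203 = 25.578, 126×0.352 = 44.352, 126×0.166 = 20.916.
ch 1: (19 − 35.154)²/35.154 = 260.951716/35.154 = 7.4231
ch 2: (37 − 25.578)²/25.578 = 130.462084/25.578 = 5.1006
ch 3: (49 − 44.352)²/44.352 = 21.603904/44.352 = 0.4871
ch 4: (21 − 20.916)²/20.916 = 0.007056/20.916 = 0.0003
Sum = 13.011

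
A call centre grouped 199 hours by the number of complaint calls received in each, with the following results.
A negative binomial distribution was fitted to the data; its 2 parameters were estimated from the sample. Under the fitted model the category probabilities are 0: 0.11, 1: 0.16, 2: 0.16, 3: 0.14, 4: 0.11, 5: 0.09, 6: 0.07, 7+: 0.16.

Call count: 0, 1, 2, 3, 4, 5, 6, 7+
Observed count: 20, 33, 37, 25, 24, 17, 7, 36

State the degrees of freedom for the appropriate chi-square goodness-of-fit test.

5

There are k = 8 categories and 2 parameters estimated from the data, so df = 8 − 1 − 2 = 5.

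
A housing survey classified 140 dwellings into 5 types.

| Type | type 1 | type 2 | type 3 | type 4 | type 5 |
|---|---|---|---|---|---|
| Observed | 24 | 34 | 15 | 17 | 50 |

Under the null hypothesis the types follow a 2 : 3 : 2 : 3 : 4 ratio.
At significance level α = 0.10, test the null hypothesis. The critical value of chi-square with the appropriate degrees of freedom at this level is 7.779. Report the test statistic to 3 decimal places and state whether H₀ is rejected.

Ratio total = 14. Expected counts: 140×2/14 = 20, 140×3/14 = 30, 140×2/14 = 20, 140×3/14 = 30, 140×4/14 = 40.
type 1: (24 − 20)²/20 = 16/20 = 0.8000
type 2: (34 − 30)²/30 = 16/30 = 0.5333
type 3: (15 − 20)²/20 = 25/20 = 1.2500
type 4: (17 − 30)²/30 = 169/30 = 5.6333
type 5: (50 − 40)²/40 = 100/40 = 2.5000
Sum = 10.717
df = 4. Since 10.717 > 7.779, we reject H₀.

10.717; reject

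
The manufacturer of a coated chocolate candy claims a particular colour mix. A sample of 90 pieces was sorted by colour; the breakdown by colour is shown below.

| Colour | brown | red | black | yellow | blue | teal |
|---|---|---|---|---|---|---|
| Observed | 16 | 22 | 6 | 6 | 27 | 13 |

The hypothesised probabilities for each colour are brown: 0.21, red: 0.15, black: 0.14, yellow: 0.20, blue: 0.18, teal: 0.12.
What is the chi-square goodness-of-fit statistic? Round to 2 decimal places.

Expected counts E_i = n·p_i: 90×0.21 = 18.9, 90×0.15 = 13.5, 90×0.14 = 12.6, 90×0.20 = 18, 90×0.18 = 16.2, 90×0.12 = 10.8.
χ² = (16−18.9)²/18.9 + (22−13.5)²/13.5 + (6−12.6)²/12.6 + (6−18)²/18 + (27−16.2)²/16.2 + (13−10.8)²/10.8
   = 0.445 + 5.352 + 3.457 + 8.000 + 7.200 + 0.448
Sum = 24.90

24.90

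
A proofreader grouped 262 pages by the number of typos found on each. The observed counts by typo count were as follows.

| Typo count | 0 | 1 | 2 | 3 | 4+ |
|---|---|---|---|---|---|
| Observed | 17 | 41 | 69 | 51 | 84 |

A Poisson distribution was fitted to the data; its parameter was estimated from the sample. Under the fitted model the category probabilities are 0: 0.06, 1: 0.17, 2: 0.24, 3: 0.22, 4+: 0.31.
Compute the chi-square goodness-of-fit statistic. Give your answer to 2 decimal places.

1.84

Expected counts E_i = n·p_i: 262×0.06 = 15.72, 262×0.17 = 44.54, 262×0.24 = 62.88, 262×0.22 = 57.64, 262×0.31 = 81.22.
cat         O        E   (O−E)²/E
0          17    15.72      0.104
1          41    44.54      0.281
2          69    62.88      0.596
3          51    57.64      0.765
4+         84    81.22      0.095
Sum = 1.84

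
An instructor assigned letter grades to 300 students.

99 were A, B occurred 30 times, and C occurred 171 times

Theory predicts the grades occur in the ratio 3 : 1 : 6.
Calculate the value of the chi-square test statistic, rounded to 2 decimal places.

1.35

Ratio total = 10. Expected counts: 300×3/10 = 90, 300×1/10 = 30, 300×6/10 = 180.
χ² = (99−90)²/90 + (30−30)²/30 + (171−180)²/180
   = 0.900 + 0.000 + 0.450
Sum = 1.35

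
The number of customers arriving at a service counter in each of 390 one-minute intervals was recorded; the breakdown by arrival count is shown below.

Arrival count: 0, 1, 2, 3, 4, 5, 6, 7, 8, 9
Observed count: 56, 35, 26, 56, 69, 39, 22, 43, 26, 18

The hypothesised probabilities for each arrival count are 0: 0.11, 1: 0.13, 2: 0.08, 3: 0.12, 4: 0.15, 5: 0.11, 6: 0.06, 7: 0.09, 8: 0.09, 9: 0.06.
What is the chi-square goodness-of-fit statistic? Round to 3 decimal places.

Expected counts E_i = n·p_i: 390×0.11 = 42.9, 390×0.13 = 50.7, 390×0.08 = 31.2, 390×0.12 = 46.8, 390×0.15 = 58.5, 390×0.11 = 42.9, 390×0.06 = 23.4, 390×0.09 = 35.1, 390×0.09 = 35.1, 390×0.06 = 23.4.
χ² = (56−42.9)²/42.9 + (35−50.7)²/50.7 + (26−31.2)²/31.2 + (56−46.8)²/46.8 + (69−58.5)²/58.5 + (39−42.9)²/42.9 + (22−23.4)²/23.4 + (43−35.1)²/35.1 + (26−35.1)²/35.1 + (18−23.4)²/23.4
   = 4.0002 + 4.8617 + 0.8667 + 1.8085 + 1.8846 + 0.3545 + 0.0838 + 1.7781 + 2.3593 + 1.2462
Sum = 19.244

19.244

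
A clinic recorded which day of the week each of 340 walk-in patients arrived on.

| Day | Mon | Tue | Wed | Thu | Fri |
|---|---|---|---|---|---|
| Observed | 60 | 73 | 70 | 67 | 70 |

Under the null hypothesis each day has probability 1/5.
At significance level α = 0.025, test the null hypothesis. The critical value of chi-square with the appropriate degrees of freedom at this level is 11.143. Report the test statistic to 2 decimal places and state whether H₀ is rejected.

1.44; do not reject

Under H₀ each category has probability 1/5, so each expected count is 340/5 = 68.
χ² = (60−68)²/68 + (73−68)²/68 + (70−68)²/68 + (67−68)²/68 + (70−68)²/68
   = 0.941 + 0.368 + 0.059 + 0.015 + 0.059
Sum = 1.44
df = 4. Since 1.44 < 11.143, we do not reject H₀.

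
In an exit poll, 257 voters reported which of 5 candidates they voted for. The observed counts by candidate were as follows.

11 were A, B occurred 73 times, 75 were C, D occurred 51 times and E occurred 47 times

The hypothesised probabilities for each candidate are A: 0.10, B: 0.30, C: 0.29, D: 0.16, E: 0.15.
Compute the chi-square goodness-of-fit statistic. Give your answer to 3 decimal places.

Expected counts E_i = n·p_i: 257×0.10 = 25.7, 257×0.30 = 77.1, 257×0.29 = 74.53, 257×0.16 = 41.12, 257×0.15 = 38.55.
A: (11 − 25.7)²/25.7 = 216.09/25.7 = 8.4082
B: (73 − 77.1)²/77.1 = 16.81/77.1 = 0.2180
C: (75 − 74.53)²/74.53 = 0.2209/74.53 = 0.0030
D: (51 − 41.12)²/41.12 = 97.6144/41.12 = 2.3739
E: (47 − 38.55)²/38.55 = 71.4025/38.55 = 1.8522
Sum = 12.855

12.855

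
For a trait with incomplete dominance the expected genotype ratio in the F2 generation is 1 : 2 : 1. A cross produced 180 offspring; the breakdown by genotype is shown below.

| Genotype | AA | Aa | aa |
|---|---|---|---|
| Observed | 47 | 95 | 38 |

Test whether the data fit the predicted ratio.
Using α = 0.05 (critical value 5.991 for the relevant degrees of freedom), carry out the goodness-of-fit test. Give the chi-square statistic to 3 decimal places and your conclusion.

Ratio total = 4. Expected counts: 180×1/4 = 45, 180×2/4 = 90, 180×1/4 = 45.
AA: (47 − 45)²/45 = 4/45 = 0.0889
Aa: (95 − 90)²/90 = 25/90 = 0.2778
aa: (38 − 45)²/45 = 49/45 = 1.0889
Sum = 1.456
df = 2. Since 1.456 < 5.991, we do not reject H₀.

1.456; do not reject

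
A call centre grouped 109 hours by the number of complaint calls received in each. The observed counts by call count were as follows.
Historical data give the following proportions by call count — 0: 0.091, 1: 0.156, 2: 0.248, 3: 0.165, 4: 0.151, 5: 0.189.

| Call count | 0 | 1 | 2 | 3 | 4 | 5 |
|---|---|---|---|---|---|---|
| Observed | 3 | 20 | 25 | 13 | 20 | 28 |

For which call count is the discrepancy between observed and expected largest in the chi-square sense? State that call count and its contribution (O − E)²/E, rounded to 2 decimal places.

Expected counts E_i = n·p_i: 109×0.091 = 9.919, 109×0.156 = 17.004, 109×0.248 = 27.032, 109×0.165 = 17.985, 109×0.151 = 16.459, 109×0.189 = 20.601.
cat         O        E   (O−E)²/E
0           3    9.919      4.826
1          20   17.004      0.528
2          25   27.032      0.153
3          13   17.985      1.382
4          20   16.459      0.762
5          28   20.601      2.657
The largest term is for 0: 4.83.

0, 4.83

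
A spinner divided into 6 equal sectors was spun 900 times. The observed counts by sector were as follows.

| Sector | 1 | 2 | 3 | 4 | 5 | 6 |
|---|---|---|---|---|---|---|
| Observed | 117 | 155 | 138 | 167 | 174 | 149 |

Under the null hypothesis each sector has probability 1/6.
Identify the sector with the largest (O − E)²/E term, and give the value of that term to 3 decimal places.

1, 7.260

Under H₀ each category has probability 1/6, so each expected count is 900/6 = 150.
1: (117 − 150)²/150 = 1089/150 = 7.2600
2: (155 − 150)²/150 = 25/150 = 0.1667
3: (138 − 150)²/150 = 144/150 = 0.9600
4: (167 − 150)²/150 = 289/150 = 1.9267
5: (174 − 150)²/150 = 576/150 = 3.8400
6: (149 − 150)²/150 = 1/150 = 0.0067
The largest term is for 1: 7.260.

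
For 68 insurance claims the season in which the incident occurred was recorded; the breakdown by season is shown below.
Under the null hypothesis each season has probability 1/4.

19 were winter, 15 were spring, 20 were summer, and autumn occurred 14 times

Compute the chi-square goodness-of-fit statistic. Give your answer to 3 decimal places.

Under H₀ each category has probability 1/4, so each expected count is 68/4 = 17.
cat         O        E   (O−E)²/E
winter     19       17     0.2353
spring     15       17     0.2353
summer     20       17     0.5294
autumn     14       17     0.5294
Sum = 1.529

1.529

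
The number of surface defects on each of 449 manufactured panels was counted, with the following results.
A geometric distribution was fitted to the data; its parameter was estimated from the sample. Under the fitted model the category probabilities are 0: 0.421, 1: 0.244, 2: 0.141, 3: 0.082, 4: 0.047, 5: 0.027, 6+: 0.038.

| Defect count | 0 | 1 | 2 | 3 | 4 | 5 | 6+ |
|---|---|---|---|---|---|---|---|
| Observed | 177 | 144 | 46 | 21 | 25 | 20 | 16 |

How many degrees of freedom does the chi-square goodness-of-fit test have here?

There are k = 7 categories and 1 parameter estimated from the data, so df = 7 − 1 − 1 = 5.

5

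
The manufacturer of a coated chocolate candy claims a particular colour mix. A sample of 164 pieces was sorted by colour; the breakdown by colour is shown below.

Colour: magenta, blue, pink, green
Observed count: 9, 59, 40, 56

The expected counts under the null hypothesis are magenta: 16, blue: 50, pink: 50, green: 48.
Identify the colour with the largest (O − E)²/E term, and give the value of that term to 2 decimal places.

cat          O        E   (O−E)²/E
magenta      9       16      3.063
blue        59       50      1.620
pink        40       50      2.000
green       56       48      1.333
The largest term is for magenta: 3.06.

magenta, 3.06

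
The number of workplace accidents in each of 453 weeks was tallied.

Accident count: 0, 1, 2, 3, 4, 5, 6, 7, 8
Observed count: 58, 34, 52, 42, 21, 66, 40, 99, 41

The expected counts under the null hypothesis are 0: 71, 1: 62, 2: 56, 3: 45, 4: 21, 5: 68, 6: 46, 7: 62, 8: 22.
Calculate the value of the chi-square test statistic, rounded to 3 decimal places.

cat         O        E   (O−E)²/E
0          58       71     2.3803
1          34       62    12.6452
2          52       56     0.2857
3          42       45     0.2000
4          21       21     0.0000
5          66       68     0.0588
6          40       46     0.7826
7          99       62    22.0806
8          41       22    16.4091
Sum = 54.842

54.842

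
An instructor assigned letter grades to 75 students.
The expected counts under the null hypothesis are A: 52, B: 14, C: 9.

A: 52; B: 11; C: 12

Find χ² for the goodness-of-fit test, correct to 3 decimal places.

cat         O        E   (O−E)²/E
A          52       52     0.0000
B          11       14     0.6429
C          12        9     1.0000
Sum = 1.643

1.643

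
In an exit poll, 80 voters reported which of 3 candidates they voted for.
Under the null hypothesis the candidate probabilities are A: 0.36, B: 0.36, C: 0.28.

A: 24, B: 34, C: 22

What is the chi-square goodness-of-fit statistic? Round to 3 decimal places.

Expected counts E_i = n·p_i: 80×0.36 = 28.8, 80×0.36 = 28.8, 80×0.28 = 22.4.
χ² = (24−28.8)²/28.8 + (34−28.8)²/28.8 + (22−22.4)²/22.4
   = 0.8000 + 0.9389 + 0.0071
Sum = 1.746

1.746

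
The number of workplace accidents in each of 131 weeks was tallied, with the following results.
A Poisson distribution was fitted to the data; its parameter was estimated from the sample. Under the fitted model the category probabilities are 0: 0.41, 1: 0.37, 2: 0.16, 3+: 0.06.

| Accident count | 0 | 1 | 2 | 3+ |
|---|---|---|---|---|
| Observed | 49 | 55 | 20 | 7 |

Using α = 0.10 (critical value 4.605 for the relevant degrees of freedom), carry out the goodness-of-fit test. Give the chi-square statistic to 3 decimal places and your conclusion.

1.431; do not reject

Expected counts E_i = n·p_i: 131×0.41 = 53.71, 131×0.37 = 48.47, 131×0.16 = 20.96, 131×0.06 = 7.86.
cat         O        E   (O−E)²/E
0          49    53.71     0.4130
1          55    48.47     0.8797
2          20    20.96     0.0440
3+          7     7.86     0.0941
Sum = 1.431
df = 2. Since 1.431 < 4.605, we do not reject H₀.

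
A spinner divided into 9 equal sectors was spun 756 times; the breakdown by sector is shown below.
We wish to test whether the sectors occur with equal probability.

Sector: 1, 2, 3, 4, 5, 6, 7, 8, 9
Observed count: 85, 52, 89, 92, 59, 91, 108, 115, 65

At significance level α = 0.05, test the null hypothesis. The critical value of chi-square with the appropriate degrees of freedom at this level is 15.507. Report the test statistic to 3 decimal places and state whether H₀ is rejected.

Expected count for each of the 9 categories: 756/9 = 84.
cat         O        E   (O−E)²/E
1          85       84     0.0119
2          52       84    12.1905
3          89       84     0.2976
4          92       84     0.7619
5          59       84     7.4405
6          91       84     0.5833
7         108       84     6.8571
8         115       84    11.4405
9          65       84     4.2976
Sum = 43.881
df = 8. Since 43.881 > 15.507, we reject H₀.

43.881; reject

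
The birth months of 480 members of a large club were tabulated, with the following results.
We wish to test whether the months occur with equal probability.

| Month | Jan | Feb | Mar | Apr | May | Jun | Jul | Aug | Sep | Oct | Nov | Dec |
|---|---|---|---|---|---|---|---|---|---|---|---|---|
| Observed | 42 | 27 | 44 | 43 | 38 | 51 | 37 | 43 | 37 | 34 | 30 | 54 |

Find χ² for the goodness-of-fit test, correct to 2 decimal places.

17.05

Under H₀ each category has probability 1/12, so each expected count is 480/12 = 40.
χ² = (42−40)²/40 + (27−40)²/40 + (44−40)²/40 + (43−40)²/40 + (38−40)²/40 + (51−40)²/40 + (37−40)²/40 + (43−40)²/40 + (37−40)²/40 + (34−40)²/40 + (30−40)²/40 + (54−40)²/40
   = 0.100 + 4.225 + 0.400 + 0.225 + 0.100 + 3.025 + 0.225 + 0.225 + 0.225 + 0.900 + 2.500 + 4.900
Sum = 17.05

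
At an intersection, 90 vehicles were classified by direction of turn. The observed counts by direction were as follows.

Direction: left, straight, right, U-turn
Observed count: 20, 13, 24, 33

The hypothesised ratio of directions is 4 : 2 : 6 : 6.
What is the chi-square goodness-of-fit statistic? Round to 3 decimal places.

2.400

Ratio total = 18. Expected counts: 90×4/18 = 20, 90×2/18 = 10, 90×6/18 = 30, 90×6/18 = 30.
χ² = (20−20)²/20 + (13−10)²/10 + (24−30)²/30 + (33−30)²/30
   = 0.0000 + 0.9000 + 1.2000 + 0.3000
Sum = 2.400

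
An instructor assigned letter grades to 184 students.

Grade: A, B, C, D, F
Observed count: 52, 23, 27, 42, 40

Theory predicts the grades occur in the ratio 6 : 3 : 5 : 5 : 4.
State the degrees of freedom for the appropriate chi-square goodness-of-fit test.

There are k = 5 categories and no parameters were estimated from the data, so df = 5 − 1 = 4.

4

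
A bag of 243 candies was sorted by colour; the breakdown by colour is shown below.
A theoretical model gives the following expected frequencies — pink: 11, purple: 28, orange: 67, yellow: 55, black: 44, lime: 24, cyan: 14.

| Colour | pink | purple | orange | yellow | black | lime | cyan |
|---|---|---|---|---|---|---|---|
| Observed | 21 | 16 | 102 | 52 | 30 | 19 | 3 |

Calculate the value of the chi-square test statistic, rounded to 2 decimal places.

46.82

χ² = (21−11)²/11 + (16−28)²/28 + (102−67)²/67 + (52−55)²/55 + (30−44)²/44 + (19−24)²/24 + (3−14)²/14
   = 9.091 + 5.143 + 18.284 + 0.164 + 4.455 + 1.042 + 8.643
Sum = 46.82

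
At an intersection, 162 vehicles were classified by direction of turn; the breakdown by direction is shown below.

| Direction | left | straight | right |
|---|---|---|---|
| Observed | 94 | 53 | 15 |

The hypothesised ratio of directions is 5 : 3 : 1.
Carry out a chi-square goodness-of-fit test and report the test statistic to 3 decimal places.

Ratio total = 9. Expected counts: 162×5/9 = 90, 162×3/9 = 54, 162×1/9 = 18.
cat           O        E   (O−E)²/E
left         94       90     0.1778
straight     53       54     0.0185
right        15       18     0.5000
Sum = 0.696

0.696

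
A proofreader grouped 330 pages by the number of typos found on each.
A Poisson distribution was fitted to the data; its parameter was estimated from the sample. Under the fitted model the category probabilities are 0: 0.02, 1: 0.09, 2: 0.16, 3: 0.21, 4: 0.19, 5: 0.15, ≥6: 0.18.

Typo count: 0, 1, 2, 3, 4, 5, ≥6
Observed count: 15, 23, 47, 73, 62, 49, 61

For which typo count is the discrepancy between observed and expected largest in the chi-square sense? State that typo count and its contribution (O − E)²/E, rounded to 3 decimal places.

Expected counts E_i = n·p_i: 330×0.02 = 6.6, 330×0.09 = 29.7, 330×0.16 = 52.8, 330×0.21 = 69.3, 330×0.19 = 62.7, 330×0.15 = 49.5, 330×0.18 = 59.4.
cat         O        E   (O−E)²/E
0          15      6.6    10.6909
1          23     29.7     1.5114
2          47     52.8     0.6371
3          73     69.3     0.1975
4          62     62.7     0.0078
5          49     49.5     0.0051
≥6         61     59.4     0.0431
The largest term is for 0: 10.691.

0, 10.691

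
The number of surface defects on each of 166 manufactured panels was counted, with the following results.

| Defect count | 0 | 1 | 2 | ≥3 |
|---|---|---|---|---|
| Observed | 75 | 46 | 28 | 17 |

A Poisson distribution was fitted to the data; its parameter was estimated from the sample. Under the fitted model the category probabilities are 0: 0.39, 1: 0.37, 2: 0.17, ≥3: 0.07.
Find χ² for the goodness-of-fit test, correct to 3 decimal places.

7.990

Expected counts E_i = n·p_i: 166×0.39 = 64.74, 166×0.37 = 61.42, 166×0.17 = 28.22, 166×0.07 = 11.62.
χ² = (75−64.74)²/64.74 + (46−61.42)²/61.42 + (28−28.22)²/28.22 + (17−11.62)²/11.62
   = 1.6260 + 3.8713 + 0.0017 + 2.4909
Sum = 7.990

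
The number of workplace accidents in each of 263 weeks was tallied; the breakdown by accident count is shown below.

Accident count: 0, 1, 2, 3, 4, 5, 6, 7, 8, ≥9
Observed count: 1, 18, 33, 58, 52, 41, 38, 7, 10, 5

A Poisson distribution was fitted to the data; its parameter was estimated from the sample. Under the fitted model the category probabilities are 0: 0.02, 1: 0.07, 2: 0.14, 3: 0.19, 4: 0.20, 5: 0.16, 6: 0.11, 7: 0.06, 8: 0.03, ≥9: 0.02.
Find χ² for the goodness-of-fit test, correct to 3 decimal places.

13.486

Expected counts E_i = n·p_i: 263×0.02 = 5.26, 263×0.07 = 18.41, 263×0.14 = 36.82, 263×0.19 = 49.97, 263×0.20 = 52.6, 263×0.16 = 42.08, 263×0.11 = 28.93, 263×0.06 = 15.78, 263×0.03 = 7.89, 263×0.02 = 5.26.
χ² = (1−5.26)²/5.26 + (18−18.41)²/18.41 + (33−36.82)²/36.82 + (58−49.97)²/49.97 + (52−52.6)²/52.6 + (41−42.08)²/42.08 + (38−28.93)²/28.93 + (7−15.78)²/15.78 + (10−7.89)²/7.89 + (5−5.26)²/5.26
   = 3.4501 + 0.0091 + 0.3963 + 1.2904 + 0.0068 + 0.0277 + 2.8436 + 4.8852 + 0.5643 + 0.0129
Sum = 13.486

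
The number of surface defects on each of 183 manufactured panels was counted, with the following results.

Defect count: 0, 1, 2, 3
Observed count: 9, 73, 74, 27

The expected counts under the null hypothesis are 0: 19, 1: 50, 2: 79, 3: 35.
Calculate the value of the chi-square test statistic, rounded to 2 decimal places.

cat         O        E   (O−E)²/E
0           9       19      5.263
1          73       50     10.580
2          74       79      0.316
3          27       35      1.829
Sum = 17.99

17.99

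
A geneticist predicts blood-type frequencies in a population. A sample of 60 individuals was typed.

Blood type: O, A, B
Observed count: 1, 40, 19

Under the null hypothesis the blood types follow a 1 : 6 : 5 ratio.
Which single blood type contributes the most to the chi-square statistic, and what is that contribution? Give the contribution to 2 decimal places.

Ratio total = 12. Expected counts: 60×1/12 = 5, 60×6/12 = 30, 60×5/12 = 25.
cat         O        E   (O−E)²/E
O           1        5      3.200
A          40       30      3.333
B          19       25      1.440
The largest term is for A: 3.33.

A, 3.33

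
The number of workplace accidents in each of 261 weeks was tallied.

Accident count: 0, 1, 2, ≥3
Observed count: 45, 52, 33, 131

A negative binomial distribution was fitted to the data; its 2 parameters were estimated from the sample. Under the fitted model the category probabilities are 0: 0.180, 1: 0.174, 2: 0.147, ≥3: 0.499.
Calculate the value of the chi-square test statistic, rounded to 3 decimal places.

Expected counts E_i = n·p_i: 261×0.180 = 46.98, 261×0.174 = 45.414, 261×0.147 = 38.367, 261×0.499 = 130.239.
χ² = (45−46.98)²/46.98 + (52−45.414)²/45.414 + (33−38.367)²/38.367 + (131−130.239)²/130.239
   = 0.0834 + 0.9551 + 0.7508 + 0.0044
Sum = 1.794

1.794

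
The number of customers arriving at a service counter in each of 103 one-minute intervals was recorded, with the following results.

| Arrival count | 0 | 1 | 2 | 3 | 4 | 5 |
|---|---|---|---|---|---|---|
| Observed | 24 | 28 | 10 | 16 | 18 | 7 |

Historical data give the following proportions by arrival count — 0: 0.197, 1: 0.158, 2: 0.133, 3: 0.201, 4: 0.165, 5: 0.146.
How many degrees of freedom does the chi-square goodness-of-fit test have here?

There are k = 6 categories and no parameters were estimated from the data, so df = 6 − 1 = 5.

5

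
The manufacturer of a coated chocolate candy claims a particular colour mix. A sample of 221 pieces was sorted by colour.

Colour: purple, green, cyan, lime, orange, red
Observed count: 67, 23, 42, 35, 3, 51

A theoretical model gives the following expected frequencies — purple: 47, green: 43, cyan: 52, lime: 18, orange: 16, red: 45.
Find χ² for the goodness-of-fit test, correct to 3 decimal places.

purple: (67 − 47)²/47 = 400/47 = 8.5106
green: (23 − 43)²/43 = 400/43 = 9.3023
cyan: (42 − 52)²/52 = 100/52 = 1.9231
lime: (35 − 18)²/18 = 289/18 = 16.0556
orange: (3 − 16)²/16 = 169/16 = 10.5625
red: (51 − 45)²/45 = 36/45 = 0.8000
Sum = 47.154

47.154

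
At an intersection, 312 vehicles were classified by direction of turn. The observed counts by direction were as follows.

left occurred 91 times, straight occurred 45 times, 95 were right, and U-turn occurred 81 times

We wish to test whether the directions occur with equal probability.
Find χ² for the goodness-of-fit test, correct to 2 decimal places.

19.95

Under H₀ each category has probability 1/4, so each expected count is 312/4 = 78.
χ² = (91−78)²/78 + (45−78)²/78 + (95−78)²/78 + (81−78)²/78
   = 2.167 + 13.962 + 3.705 + 0.115
Sum = 19.95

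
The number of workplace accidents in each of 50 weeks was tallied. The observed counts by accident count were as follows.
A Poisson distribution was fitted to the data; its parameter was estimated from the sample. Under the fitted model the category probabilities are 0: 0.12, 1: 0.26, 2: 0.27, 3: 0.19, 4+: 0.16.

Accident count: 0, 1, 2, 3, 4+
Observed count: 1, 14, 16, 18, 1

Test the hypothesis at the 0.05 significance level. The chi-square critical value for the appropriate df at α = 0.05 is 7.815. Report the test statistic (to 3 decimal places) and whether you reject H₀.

18.437; reject

Expected counts E_i = n·p_i: 50×0.12 = 6, 50×0.26 = 13, 50×0.27 = 13.5, 50×0.19 = 9.5, 50×0.16 = 8.
χ² = (1−6)²/6 + (14−13)²/13 + (16−13.5)²/13.5 + (18−9.5)²/9.5 + (1−8)²/8
   = 4.1667 + 0.0769 + 0.4630 + 7.6053 + 6.1250
Sum = 18.437
df = 3. Since 18.437 > 7.815, we reject H₀.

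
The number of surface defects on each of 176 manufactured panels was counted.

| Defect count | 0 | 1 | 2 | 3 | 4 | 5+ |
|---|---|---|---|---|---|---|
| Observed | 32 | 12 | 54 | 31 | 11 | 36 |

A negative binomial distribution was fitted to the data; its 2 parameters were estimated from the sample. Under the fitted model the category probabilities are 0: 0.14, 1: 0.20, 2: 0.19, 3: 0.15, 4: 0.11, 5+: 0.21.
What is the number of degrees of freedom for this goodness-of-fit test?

3

There are k = 6 categories and 2 parameters estimated from the data, so df = 6 − 1 − 2 = 3.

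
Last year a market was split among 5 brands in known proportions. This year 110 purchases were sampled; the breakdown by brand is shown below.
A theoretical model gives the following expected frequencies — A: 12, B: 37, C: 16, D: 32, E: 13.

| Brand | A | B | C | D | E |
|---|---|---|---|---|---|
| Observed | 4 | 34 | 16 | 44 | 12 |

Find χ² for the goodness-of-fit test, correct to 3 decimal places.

χ² = (4−12)²/12 + (34−37)²/37 + (16−16)²/16 + (44−32)²/32 + (12−13)²/13
   = 5.3333 + 0.2432 + 0.0000 + 4.5000 + 0.0769
Sum = 10.153

10.153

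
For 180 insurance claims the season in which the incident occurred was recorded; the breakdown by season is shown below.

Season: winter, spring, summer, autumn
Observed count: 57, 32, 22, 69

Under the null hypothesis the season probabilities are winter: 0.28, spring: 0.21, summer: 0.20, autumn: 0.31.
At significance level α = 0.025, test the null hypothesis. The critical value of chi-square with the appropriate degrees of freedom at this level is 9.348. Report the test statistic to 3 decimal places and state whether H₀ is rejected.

10.321; reject

Expected counts E_i = n·p_i: 180×0.28 = 50.4, 180×0.21 = 37.8, 180×0.20 = 36, 180×0.31 = 55.8.
winter: (57 − 50.4)²/50.4 = 43.56/50.4 = 0.8643
spring: (32 − 37.8)²/37.8 = 33.64/37.8 = 0.8899
summer: (22 − 36)²/36 = 196/36 = 5.4444
autumn: (69 − 55.8)²/55.8 = 174.24/55.8 = 3.1226
Sum = 10.321
df = 3. Since 10.321 > 9.348, we reject H₀.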